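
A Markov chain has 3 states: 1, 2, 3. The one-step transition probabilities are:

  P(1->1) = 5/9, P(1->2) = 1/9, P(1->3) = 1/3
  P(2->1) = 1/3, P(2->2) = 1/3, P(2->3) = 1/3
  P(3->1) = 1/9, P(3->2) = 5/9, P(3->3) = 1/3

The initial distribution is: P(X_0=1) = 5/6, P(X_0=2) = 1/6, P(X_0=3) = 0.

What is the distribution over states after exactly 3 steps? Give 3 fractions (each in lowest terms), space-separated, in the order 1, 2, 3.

Propagating the distribution step by step (d_{t+1} = d_t * P):
d_0 = (1=5/6, 2=1/6, 3=0)
  d_1[1] = 5/6*5/9 + 1/6*1/3 + 0*1/9 = 14/27
  d_1[2] = 5/6*1/9 + 1/6*1/3 + 0*5/9 = 4/27
  d_1[3] = 5/6*1/3 + 1/6*1/3 + 0*1/3 = 1/3
d_1 = (1=14/27, 2=4/27, 3=1/3)
  d_2[1] = 14/27*5/9 + 4/27*1/3 + 1/3*1/9 = 91/243
  d_2[2] = 14/27*1/9 + 4/27*1/3 + 1/3*5/9 = 71/243
  d_2[3] = 14/27*1/3 + 4/27*1/3 + 1/3*1/3 = 1/3
d_2 = (1=91/243, 2=71/243, 3=1/3)
  d_3[1] = 91/243*5/9 + 71/243*1/3 + 1/3*1/9 = 749/2187
  d_3[2] = 91/243*1/9 + 71/243*1/3 + 1/3*5/9 = 709/2187
  d_3[3] = 91/243*1/3 + 71/243*1/3 + 1/3*1/3 = 1/3
d_3 = (1=749/2187, 2=709/2187, 3=1/3)

Answer: 749/2187 709/2187 1/3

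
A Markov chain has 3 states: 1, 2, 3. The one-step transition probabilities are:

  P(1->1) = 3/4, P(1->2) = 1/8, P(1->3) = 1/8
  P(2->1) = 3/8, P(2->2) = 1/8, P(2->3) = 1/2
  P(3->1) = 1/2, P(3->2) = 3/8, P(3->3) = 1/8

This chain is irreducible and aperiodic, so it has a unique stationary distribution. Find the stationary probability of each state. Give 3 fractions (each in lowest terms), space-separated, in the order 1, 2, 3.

Answer: 37/58 5/29 11/58

Derivation:
The stationary distribution satisfies pi = pi * P, i.e.:
  pi_1 = 3/4*pi_1 + 3/8*pi_2 + 1/2*pi_3
  pi_2 = 1/8*pi_1 + 1/8*pi_2 + 3/8*pi_3
  pi_3 = 1/8*pi_1 + 1/2*pi_2 + 1/8*pi_3
with normalization: pi_1 + pi_2 + pi_3 = 1.

Using the first 2 balance equations plus normalization, the linear system A*pi = b is:
  [-1/4, 3/8, 1/2] . pi = 0
  [1/8, -7/8, 3/8] . pi = 0
  [1, 1, 1] . pi = 1

Solving yields:
  pi_1 = 37/58
  pi_2 = 5/29
  pi_3 = 11/58

Verification (pi * P):
  37/58*3/4 + 5/29*3/8 + 11/58*1/2 = 37/58 = pi_1  (ok)
  37/58*1/8 + 5/29*1/8 + 11/58*3/8 = 5/29 = pi_2  (ok)
  37/58*1/8 + 5/29*1/2 + 11/58*1/8 = 11/58 = pi_3  (ok)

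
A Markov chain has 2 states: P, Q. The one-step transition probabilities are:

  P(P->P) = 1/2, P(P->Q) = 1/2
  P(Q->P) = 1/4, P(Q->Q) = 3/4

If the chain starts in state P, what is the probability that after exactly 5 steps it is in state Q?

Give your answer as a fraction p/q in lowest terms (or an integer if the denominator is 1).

Answer: 341/512

Derivation:
Computing P^5 by repeated multiplication:
P^1 =
  P: [1/2, 1/2]
  Q: [1/4, 3/4]
P^2 =
  P: [3/8, 5/8]
  Q: [5/16, 11/16]
P^3 =
  P: [11/32, 21/32]
  Q: [21/64, 43/64]
P^4 =
  P: [43/128, 85/128]
  Q: [85/256, 171/256]
P^5 =
  P: [171/512, 341/512]
  Q: [341/1024, 683/1024]

(P^5)[P -> Q] = 341/512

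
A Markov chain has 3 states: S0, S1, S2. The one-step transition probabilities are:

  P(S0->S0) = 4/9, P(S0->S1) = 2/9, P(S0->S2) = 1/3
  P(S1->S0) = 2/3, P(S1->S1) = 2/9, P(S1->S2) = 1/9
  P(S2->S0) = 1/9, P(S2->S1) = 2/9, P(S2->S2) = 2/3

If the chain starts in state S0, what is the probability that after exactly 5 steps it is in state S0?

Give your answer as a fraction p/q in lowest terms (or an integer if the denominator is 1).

Answer: 772/2187

Derivation:
Computing P^5 by repeated multiplication:
P^1 =
  S0: [4/9, 2/9, 1/3]
  S1: [2/3, 2/9, 1/9]
  S2: [1/9, 2/9, 2/3]
P^2 =
  S0: [31/81, 2/9, 32/81]
  S1: [37/81, 2/9, 26/81]
  S2: [22/81, 2/9, 41/81]
P^3 =
  S0: [88/243, 2/9, 101/243]
  S1: [94/243, 2/9, 95/243]
  S2: [79/243, 2/9, 110/243]
P^4 =
  S0: [259/729, 2/9, 308/729]
  S1: [265/729, 2/9, 302/729]
  S2: [250/729, 2/9, 317/729]
P^5 =
  S0: [772/2187, 2/9, 929/2187]
  S1: [778/2187, 2/9, 923/2187]
  S2: [763/2187, 2/9, 938/2187]

(P^5)[S0 -> S0] = 772/2187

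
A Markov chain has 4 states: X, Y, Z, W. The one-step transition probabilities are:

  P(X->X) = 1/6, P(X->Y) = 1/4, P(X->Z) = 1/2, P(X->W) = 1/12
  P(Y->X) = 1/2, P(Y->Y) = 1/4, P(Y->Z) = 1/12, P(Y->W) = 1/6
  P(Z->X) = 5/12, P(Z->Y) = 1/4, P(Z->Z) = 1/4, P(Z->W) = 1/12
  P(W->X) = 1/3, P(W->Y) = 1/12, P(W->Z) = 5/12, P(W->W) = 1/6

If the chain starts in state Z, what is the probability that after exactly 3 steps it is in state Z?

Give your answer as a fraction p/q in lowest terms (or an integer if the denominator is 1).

Computing P^3 by repeated multiplication:
P^1 =
  X: [1/6, 1/4, 1/2, 1/12]
  Y: [1/2, 1/4, 1/12, 1/6]
  Z: [5/12, 1/4, 1/4, 1/12]
  W: [1/3, 1/12, 5/12, 1/6]
P^2 =
  X: [7/18, 17/72, 19/72, 1/9]
  Y: [43/144, 2/9, 13/36, 17/144]
  Z: [47/144, 17/72, 47/144, 1/9]
  W: [47/144, 2/9, 25/72, 5/48]
P^3 =
  X: [95/288, 25/108, 47/144, 97/864]
  Y: [101/288, 199/864, 59/192, 193/1728]
  Z: [199/576, 25/108, 179/576, 97/864]
  W: [149/432, 67/288, 539/1728, 191/1728]

(P^3)[Z -> Z] = 179/576

Answer: 179/576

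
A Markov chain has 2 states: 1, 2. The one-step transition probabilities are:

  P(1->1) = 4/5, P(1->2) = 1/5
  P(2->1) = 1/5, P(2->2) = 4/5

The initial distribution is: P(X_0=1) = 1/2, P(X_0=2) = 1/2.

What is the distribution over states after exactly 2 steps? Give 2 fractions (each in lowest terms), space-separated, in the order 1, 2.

Propagating the distribution step by step (d_{t+1} = d_t * P):
d_0 = (1=1/2, 2=1/2)
  d_1[1] = 1/2*4/5 + 1/2*1/5 = 1/2
  d_1[2] = 1/2*1/5 + 1/2*4/5 = 1/2
d_1 = (1=1/2, 2=1/2)
  d_2[1] = 1/2*4/5 + 1/2*1/5 = 1/2
  d_2[2] = 1/2*1/5 + 1/2*4/5 = 1/2
d_2 = (1=1/2, 2=1/2)

Answer: 1/2 1/2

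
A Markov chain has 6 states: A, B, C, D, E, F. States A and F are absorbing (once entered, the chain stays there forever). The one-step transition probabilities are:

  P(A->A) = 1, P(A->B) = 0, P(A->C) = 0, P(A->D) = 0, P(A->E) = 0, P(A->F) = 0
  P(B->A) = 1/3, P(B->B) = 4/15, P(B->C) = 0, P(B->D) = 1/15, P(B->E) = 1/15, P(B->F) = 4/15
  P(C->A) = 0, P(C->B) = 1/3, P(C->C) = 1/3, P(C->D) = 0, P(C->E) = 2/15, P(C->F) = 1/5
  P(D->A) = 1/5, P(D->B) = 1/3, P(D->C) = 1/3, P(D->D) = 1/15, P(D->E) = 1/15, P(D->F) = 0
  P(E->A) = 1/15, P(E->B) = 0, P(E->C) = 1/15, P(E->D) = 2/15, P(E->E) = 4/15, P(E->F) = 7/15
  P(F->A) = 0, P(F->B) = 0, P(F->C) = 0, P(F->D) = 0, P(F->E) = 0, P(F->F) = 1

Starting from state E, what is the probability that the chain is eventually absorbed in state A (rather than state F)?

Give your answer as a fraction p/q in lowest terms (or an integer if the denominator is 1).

Let a_i = P(absorbed in A | start in state i).
Boundary conditions: a_A = 1, a_F = 0.
For each transient state i, a_i = sum_j P(i->j) * a_j:
  a_B = 1/3*a_A + 4/15*a_B + 0*a_C + 1/15*a_D + 1/15*a_E + 4/15*a_F
  a_C = 0*a_A + 1/3*a_B + 1/3*a_C + 0*a_D + 2/15*a_E + 1/5*a_F
  a_D = 1/5*a_A + 1/3*a_B + 1/3*a_C + 1/15*a_D + 1/15*a_E + 0*a_F
  a_E = 1/15*a_A + 0*a_B + 1/15*a_C + 2/15*a_D + 4/15*a_E + 7/15*a_F

Substituting a_A = 1 and a_F = 0, rearrange to (I - Q) a = r where r[i] = P(i -> A):
  [11/15, 0, -1/15, -1/15] . (a_B, a_C, a_D, a_E) = 1/3
  [-1/3, 2/3, 0, -2/15] . (a_B, a_C, a_D, a_E) = 0
  [-1/3, -1/3, 14/15, -1/15] . (a_B, a_C, a_D, a_E) = 1/5
  [0, -1/15, -2/15, 11/15] . (a_B, a_C, a_D, a_E) = 1/15

Solving yields:
  a_B = 494/947
  a_C = 575/1894
  a_D = 993/1894
  a_E = 405/1894

Starting state is E, so the absorption probability is a_E = 405/1894.

Answer: 405/1894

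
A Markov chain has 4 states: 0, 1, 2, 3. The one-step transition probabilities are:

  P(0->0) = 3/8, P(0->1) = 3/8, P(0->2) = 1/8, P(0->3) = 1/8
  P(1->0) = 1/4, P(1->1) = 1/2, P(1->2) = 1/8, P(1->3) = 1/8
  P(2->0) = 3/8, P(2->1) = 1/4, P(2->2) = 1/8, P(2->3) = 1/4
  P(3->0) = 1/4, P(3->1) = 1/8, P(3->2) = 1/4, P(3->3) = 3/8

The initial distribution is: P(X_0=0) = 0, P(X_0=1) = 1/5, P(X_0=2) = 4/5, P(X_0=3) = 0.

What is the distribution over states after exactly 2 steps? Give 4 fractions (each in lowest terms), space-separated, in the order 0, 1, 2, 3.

Answer: 99/320 109/320 49/320 63/320

Derivation:
Propagating the distribution step by step (d_{t+1} = d_t * P):
d_0 = (0=0, 1=1/5, 2=4/5, 3=0)
  d_1[0] = 0*3/8 + 1/5*1/4 + 4/5*3/8 + 0*1/4 = 7/20
  d_1[1] = 0*3/8 + 1/5*1/2 + 4/5*1/4 + 0*1/8 = 3/10
  d_1[2] = 0*1/8 + 1/5*1/8 + 4/5*1/8 + 0*1/4 = 1/8
  d_1[3] = 0*1/8 + 1/5*1/8 + 4/5*1/4 + 0*3/8 = 9/40
d_1 = (0=7/20, 1=3/10, 2=1/8, 3=9/40)
  d_2[0] = 7/20*3/8 + 3/10*1/4 + 1/8*3/8 + 9/40*1/4 = 99/320
  d_2[1] = 7/20*3/8 + 3/10*1/2 + 1/8*1/4 + 9/40*1/8 = 109/320
  d_2[2] = 7/20*1/8 + 3/10*1/8 + 1/8*1/8 + 9/40*1/4 = 49/320
  d_2[3] = 7/20*1/8 + 3/10*1/8 + 1/8*1/4 + 9/40*3/8 = 63/320
d_2 = (0=99/320, 1=109/320, 2=49/320, 3=63/320)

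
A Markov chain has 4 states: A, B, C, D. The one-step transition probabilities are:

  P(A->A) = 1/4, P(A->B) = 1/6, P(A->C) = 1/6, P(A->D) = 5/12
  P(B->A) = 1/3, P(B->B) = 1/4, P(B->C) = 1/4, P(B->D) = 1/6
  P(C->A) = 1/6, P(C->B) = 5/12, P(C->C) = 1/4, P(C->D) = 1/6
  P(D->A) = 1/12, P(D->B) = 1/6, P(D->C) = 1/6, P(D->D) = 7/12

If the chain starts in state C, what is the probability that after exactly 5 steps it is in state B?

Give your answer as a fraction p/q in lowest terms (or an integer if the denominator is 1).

Computing P^5 by repeated multiplication:
P^1 =
  A: [1/4, 1/6, 1/6, 5/12]
  B: [1/3, 1/4, 1/4, 1/6]
  C: [1/6, 5/12, 1/4, 1/6]
  D: [1/12, 1/6, 1/6, 7/12]
P^2 =
  A: [13/72, 2/9, 7/36, 29/72]
  B: [2/9, 1/4, 5/24, 23/72]
  C: [17/72, 19/72, 2/9, 5/18]
  D: [11/72, 2/9, 7/36, 31/72]
P^3 =
  A: [5/27, 101/432, 29/144, 41/108]
  B: [173/864, 23/96, 59/288, 307/864]
  C: [179/864, 211/864, 179/864, 295/864]
  D: [13/72, 101/432, 29/144, 83/216]
P^4 =
  A: [491/2592, 613/2592, 263/1296, 481/1296]
  B: [251/1296, 137/576, 11/54, 1891/5184]
  C: [113/576, 619/2592, 353/1728, 935/2592]
  D: [163/864, 613/2592, 263/1296, 241/648]
P^5 =
  A: [5939/31104, 7375/31104, 6323/31104, 11467/31104]
  B: [11947/62208, 547/2304, 4219/20736, 22835/62208]
  C: [3997/20736, 14783/62208, 12665/62208, 22769/62208]
  D: [5935/31104, 7375/31104, 6323/31104, 11471/31104]

(P^5)[C -> B] = 14783/62208

Answer: 14783/62208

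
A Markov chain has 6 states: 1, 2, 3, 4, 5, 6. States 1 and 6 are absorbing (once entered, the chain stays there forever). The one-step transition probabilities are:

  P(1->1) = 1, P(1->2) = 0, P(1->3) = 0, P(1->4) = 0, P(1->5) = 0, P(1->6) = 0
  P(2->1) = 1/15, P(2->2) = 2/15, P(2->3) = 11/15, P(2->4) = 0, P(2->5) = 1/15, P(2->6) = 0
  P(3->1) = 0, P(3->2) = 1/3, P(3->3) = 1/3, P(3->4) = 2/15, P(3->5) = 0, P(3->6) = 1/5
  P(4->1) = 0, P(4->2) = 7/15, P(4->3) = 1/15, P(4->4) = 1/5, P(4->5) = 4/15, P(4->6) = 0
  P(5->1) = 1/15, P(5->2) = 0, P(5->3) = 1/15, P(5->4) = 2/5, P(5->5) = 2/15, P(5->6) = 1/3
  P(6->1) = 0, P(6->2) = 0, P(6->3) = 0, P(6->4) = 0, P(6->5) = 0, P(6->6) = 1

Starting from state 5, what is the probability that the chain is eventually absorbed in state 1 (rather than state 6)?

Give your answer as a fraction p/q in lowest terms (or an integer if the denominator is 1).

Let a_i = P(absorbed in 1 | start in state i).
Boundary conditions: a_1 = 1, a_6 = 0.
For each transient state i, a_i = sum_j P(i->j) * a_j:
  a_2 = 1/15*a_1 + 2/15*a_2 + 11/15*a_3 + 0*a_4 + 1/15*a_5 + 0*a_6
  a_3 = 0*a_1 + 1/3*a_2 + 1/3*a_3 + 2/15*a_4 + 0*a_5 + 1/5*a_6
  a_4 = 0*a_1 + 7/15*a_2 + 1/15*a_3 + 1/5*a_4 + 4/15*a_5 + 0*a_6
  a_5 = 1/15*a_1 + 0*a_2 + 1/15*a_3 + 2/5*a_4 + 2/15*a_5 + 1/3*a_6

Substituting a_1 = 1 and a_6 = 0, rearrange to (I - Q) a = r where r[i] = P(i -> 1):
  [13/15, -11/15, 0, -1/15] . (a_2, a_3, a_4, a_5) = 1/15
  [-1/3, 2/3, -2/15, 0] . (a_2, a_3, a_4, a_5) = 0
  [-7/15, -1/15, 4/5, -4/15] . (a_2, a_3, a_4, a_5) = 0
  [0, -1/15, -2/5, 13/15] . (a_2, a_3, a_4, a_5) = 1/15

Solving yields:
  a_2 = 373/1733
  a_3 = 255/1733
  a_4 = 685/3466
  a_5 = 311/1733

Starting state is 5, so the absorption probability is a_5 = 311/1733.

Answer: 311/1733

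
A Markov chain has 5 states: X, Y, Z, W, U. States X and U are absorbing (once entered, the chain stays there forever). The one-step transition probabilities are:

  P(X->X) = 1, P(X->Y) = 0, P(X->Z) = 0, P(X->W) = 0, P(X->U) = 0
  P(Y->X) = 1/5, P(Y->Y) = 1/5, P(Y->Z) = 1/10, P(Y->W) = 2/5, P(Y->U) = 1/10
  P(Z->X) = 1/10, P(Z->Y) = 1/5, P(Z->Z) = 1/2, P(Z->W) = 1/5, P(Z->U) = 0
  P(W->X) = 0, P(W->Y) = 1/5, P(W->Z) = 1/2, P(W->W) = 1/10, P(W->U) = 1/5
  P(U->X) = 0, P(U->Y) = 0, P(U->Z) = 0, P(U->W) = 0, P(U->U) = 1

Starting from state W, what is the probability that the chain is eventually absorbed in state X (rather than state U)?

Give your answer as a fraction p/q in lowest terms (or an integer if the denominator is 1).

Let a_i = P(absorbed in X | start in state i).
Boundary conditions: a_X = 1, a_U = 0.
For each transient state i, a_i = sum_j P(i->j) * a_j:
  a_Y = 1/5*a_X + 1/5*a_Y + 1/10*a_Z + 2/5*a_W + 1/10*a_U
  a_Z = 1/10*a_X + 1/5*a_Y + 1/2*a_Z + 1/5*a_W + 0*a_U
  a_W = 0*a_X + 1/5*a_Y + 1/2*a_Z + 1/10*a_W + 1/5*a_U

Substituting a_X = 1 and a_U = 0, rearrange to (I - Q) a = r where r[i] = P(i -> X):
  [4/5, -1/10, -2/5] . (a_Y, a_Z, a_W) = 1/5
  [-1/5, 1/2, -1/5] . (a_Y, a_Z, a_W) = 1/10
  [-1/5, -1/2, 9/10] . (a_Y, a_Z, a_W) = 0

Solving yields:
  a_Y = 99/178
  a_Z = 54/89
  a_W = 41/89

Starting state is W, so the absorption probability is a_W = 41/89.

Answer: 41/89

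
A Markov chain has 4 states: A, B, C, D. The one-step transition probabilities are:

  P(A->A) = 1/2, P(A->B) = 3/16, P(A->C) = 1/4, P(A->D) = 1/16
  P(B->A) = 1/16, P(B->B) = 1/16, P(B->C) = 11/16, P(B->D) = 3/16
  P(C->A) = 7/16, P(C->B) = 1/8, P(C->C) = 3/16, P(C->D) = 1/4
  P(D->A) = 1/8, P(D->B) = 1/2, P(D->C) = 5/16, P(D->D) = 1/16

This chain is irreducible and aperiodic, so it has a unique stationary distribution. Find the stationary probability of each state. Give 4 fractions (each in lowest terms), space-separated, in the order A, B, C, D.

The stationary distribution satisfies pi = pi * P, i.e.:
  pi_A = 1/2*pi_A + 1/16*pi_B + 7/16*pi_C + 1/8*pi_D
  pi_B = 3/16*pi_A + 1/16*pi_B + 1/8*pi_C + 1/2*pi_D
  pi_C = 1/4*pi_A + 11/16*pi_B + 3/16*pi_C + 5/16*pi_D
  pi_D = 1/16*pi_A + 3/16*pi_B + 1/4*pi_C + 1/16*pi_D
with normalization: pi_A + pi_B + pi_C + pi_D = 1.

Using the first 3 balance equations plus normalization, the linear system A*pi = b is:
  [-1/2, 1/16, 7/16, 1/8] . pi = 0
  [3/16, -15/16, 1/8, 1/2] . pi = 0
  [1/4, 11/16, -13/16, 5/16] . pi = 0
  [1, 1, 1, 1] . pi = 1

Solving yields:
  pi_A = 1601/4681
  pi_B = 887/4681
  pi_C = 1507/4681
  pi_D = 686/4681

Verification (pi * P):
  1601/4681*1/2 + 887/4681*1/16 + 1507/4681*7/16 + 686/4681*1/8 = 1601/4681 = pi_A  (ok)
  1601/4681*3/16 + 887/4681*1/16 + 1507/4681*1/8 + 686/4681*1/2 = 887/4681 = pi_B  (ok)
  1601/4681*1/4 + 887/4681*11/16 + 1507/4681*3/16 + 686/4681*5/16 = 1507/4681 = pi_C  (ok)
  1601/4681*1/16 + 887/4681*3/16 + 1507/4681*1/4 + 686/4681*1/16 = 686/4681 = pi_D  (ok)

Answer: 1601/4681 887/4681 1507/4681 686/4681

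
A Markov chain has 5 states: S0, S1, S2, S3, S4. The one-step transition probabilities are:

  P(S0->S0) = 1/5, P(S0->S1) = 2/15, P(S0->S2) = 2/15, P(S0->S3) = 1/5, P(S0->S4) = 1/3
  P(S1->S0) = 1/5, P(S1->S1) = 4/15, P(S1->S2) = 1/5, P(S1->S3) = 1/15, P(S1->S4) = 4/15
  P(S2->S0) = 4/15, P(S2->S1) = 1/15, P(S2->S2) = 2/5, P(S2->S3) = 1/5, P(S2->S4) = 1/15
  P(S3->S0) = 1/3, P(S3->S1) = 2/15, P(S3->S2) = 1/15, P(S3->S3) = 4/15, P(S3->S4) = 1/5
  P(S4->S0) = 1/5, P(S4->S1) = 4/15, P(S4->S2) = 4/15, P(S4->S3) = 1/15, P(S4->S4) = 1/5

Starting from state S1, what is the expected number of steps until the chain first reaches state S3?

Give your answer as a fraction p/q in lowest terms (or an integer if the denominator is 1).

Let h_i = expected steps to first reach S3 from state i.
Boundary: h_S3 = 0.
First-step equations for the other states:
  h_S0 = 1 + 1/5*h_S0 + 2/15*h_S1 + 2/15*h_S2 + 1/5*h_S3 + 1/3*h_S4
  h_S1 = 1 + 1/5*h_S0 + 4/15*h_S1 + 1/5*h_S2 + 1/15*h_S3 + 4/15*h_S4
  h_S2 = 1 + 4/15*h_S0 + 1/15*h_S1 + 2/5*h_S2 + 1/5*h_S3 + 1/15*h_S4
  h_S4 = 1 + 1/5*h_S0 + 4/15*h_S1 + 4/15*h_S2 + 1/15*h_S3 + 1/5*h_S4

Substituting h_S3 = 0 and rearranging gives the linear system (I - Q) h = 1:
  [4/5, -2/15, -2/15, -1/3] . (h_S0, h_S1, h_S2, h_S4) = 1
  [-1/5, 11/15, -1/5, -4/15] . (h_S0, h_S1, h_S2, h_S4) = 1
  [-4/15, -1/15, 3/5, -1/15] . (h_S0, h_S1, h_S2, h_S4) = 1
  [-1/5, -4/15, -4/15, 4/5] . (h_S0, h_S1, h_S2, h_S4) = 1

Solving yields:
  h_S0 = 9675/1421
  h_S1 = 225/29
  h_S2 = 9105/1421
  h_S4 = 10905/1421

Starting state is S1, so the expected hitting time is h_S1 = 225/29.

Answer: 225/29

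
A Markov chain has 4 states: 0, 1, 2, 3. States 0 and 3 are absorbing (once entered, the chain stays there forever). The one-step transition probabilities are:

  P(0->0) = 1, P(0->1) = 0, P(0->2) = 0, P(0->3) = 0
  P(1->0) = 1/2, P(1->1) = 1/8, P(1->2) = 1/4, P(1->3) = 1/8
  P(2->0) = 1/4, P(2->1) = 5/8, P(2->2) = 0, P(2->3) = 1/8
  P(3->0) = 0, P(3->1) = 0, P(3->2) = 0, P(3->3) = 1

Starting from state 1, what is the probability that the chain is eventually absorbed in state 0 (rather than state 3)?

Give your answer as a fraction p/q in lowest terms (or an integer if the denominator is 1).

Answer: 18/23

Derivation:
Let a_i = P(absorbed in 0 | start in state i).
Boundary conditions: a_0 = 1, a_3 = 0.
For each transient state i, a_i = sum_j P(i->j) * a_j:
  a_1 = 1/2*a_0 + 1/8*a_1 + 1/4*a_2 + 1/8*a_3
  a_2 = 1/4*a_0 + 5/8*a_1 + 0*a_2 + 1/8*a_3

Substituting a_0 = 1 and a_3 = 0, rearrange to (I - Q) a = r where r[i] = P(i -> 0):
  [7/8, -1/4] . (a_1, a_2) = 1/2
  [-5/8, 1] . (a_1, a_2) = 1/4

Solving yields:
  a_1 = 18/23
  a_2 = 17/23

Starting state is 1, so the absorption probability is a_1 = 18/23.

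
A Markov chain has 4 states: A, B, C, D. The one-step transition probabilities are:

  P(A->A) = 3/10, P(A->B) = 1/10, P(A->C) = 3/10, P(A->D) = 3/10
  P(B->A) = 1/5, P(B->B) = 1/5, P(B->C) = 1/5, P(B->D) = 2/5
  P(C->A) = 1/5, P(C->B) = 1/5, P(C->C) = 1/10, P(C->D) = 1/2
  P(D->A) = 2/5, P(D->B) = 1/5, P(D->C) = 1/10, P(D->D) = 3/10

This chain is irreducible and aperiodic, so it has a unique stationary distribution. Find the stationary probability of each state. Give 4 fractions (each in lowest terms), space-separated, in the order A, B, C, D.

The stationary distribution satisfies pi = pi * P, i.e.:
  pi_A = 3/10*pi_A + 1/5*pi_B + 1/5*pi_C + 2/5*pi_D
  pi_B = 1/10*pi_A + 1/5*pi_B + 1/5*pi_C + 1/5*pi_D
  pi_C = 3/10*pi_A + 1/5*pi_B + 1/10*pi_C + 1/10*pi_D
  pi_D = 3/10*pi_A + 2/5*pi_B + 1/2*pi_C + 3/10*pi_D
with normalization: pi_A + pi_B + pi_C + pi_D = 1.

Using the first 3 balance equations plus normalization, the linear system A*pi = b is:
  [-7/10, 1/5, 1/5, 2/5] . pi = 0
  [1/10, -4/5, 1/5, 1/5] . pi = 0
  [3/10, 1/5, -9/10, 1/10] . pi = 0
  [1, 1, 1, 1] . pi = 1

Solving yields:
  pi_A = 168/559
  pi_B = 95/559
  pi_C = 99/559
  pi_D = 197/559

Verification (pi * P):
  168/559*3/10 + 95/559*1/5 + 99/559*1/5 + 197/559*2/5 = 168/559 = pi_A  (ok)
  168/559*1/10 + 95/559*1/5 + 99/559*1/5 + 197/559*1/5 = 95/559 = pi_B  (ok)
  168/559*3/10 + 95/559*1/5 + 99/559*1/10 + 197/559*1/10 = 99/559 = pi_C  (ok)
  168/559*3/10 + 95/559*2/5 + 99/559*1/2 + 197/559*3/10 = 197/559 = pi_D  (ok)

Answer: 168/559 95/559 99/559 197/559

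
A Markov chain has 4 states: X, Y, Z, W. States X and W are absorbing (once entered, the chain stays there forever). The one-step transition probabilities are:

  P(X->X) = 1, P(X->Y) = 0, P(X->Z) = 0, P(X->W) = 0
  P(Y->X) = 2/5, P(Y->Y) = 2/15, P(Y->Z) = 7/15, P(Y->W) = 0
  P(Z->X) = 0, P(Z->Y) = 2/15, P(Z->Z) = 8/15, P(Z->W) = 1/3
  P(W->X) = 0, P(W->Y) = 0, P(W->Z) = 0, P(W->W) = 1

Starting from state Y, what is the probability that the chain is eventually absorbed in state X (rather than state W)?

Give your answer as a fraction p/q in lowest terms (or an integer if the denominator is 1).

Let a_i = P(absorbed in X | start in state i).
Boundary conditions: a_X = 1, a_W = 0.
For each transient state i, a_i = sum_j P(i->j) * a_j:
  a_Y = 2/5*a_X + 2/15*a_Y + 7/15*a_Z + 0*a_W
  a_Z = 0*a_X + 2/15*a_Y + 8/15*a_Z + 1/3*a_W

Substituting a_X = 1 and a_W = 0, rearrange to (I - Q) a = r where r[i] = P(i -> X):
  [13/15, -7/15] . (a_Y, a_Z) = 2/5
  [-2/15, 7/15] . (a_Y, a_Z) = 0

Solving yields:
  a_Y = 6/11
  a_Z = 12/77

Starting state is Y, so the absorption probability is a_Y = 6/11.

Answer: 6/11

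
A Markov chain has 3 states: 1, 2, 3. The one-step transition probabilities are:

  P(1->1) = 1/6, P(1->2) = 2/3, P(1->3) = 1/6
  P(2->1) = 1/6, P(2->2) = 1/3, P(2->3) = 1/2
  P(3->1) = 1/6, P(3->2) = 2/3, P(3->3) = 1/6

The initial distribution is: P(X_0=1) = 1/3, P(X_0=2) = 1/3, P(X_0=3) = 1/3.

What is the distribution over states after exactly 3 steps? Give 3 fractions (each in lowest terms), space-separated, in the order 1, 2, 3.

Answer: 1/6 41/81 53/162

Derivation:
Propagating the distribution step by step (d_{t+1} = d_t * P):
d_0 = (1=1/3, 2=1/3, 3=1/3)
  d_1[1] = 1/3*1/6 + 1/3*1/6 + 1/3*1/6 = 1/6
  d_1[2] = 1/3*2/3 + 1/3*1/3 + 1/3*2/3 = 5/9
  d_1[3] = 1/3*1/6 + 1/3*1/2 + 1/3*1/6 = 5/18
d_1 = (1=1/6, 2=5/9, 3=5/18)
  d_2[1] = 1/6*1/6 + 5/9*1/6 + 5/18*1/6 = 1/6
  d_2[2] = 1/6*2/3 + 5/9*1/3 + 5/18*2/3 = 13/27
  d_2[3] = 1/6*1/6 + 5/9*1/2 + 5/18*1/6 = 19/54
d_2 = (1=1/6, 2=13/27, 3=19/54)
  d_3[1] = 1/6*1/6 + 13/27*1/6 + 19/54*1/6 = 1/6
  d_3[2] = 1/6*2/3 + 13/27*1/3 + 19/54*2/3 = 41/81
  d_3[3] = 1/6*1/6 + 13/27*1/2 + 19/54*1/6 = 53/162
d_3 = (1=1/6, 2=41/81, 3=53/162)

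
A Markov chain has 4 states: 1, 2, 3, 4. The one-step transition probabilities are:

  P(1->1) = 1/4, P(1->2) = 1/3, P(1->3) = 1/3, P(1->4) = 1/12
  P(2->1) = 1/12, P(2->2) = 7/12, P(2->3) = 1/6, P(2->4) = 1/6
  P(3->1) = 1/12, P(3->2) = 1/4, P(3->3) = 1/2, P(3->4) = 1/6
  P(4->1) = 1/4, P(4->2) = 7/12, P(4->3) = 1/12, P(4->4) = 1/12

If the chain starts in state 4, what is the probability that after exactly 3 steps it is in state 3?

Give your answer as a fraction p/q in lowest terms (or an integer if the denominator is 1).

Answer: 55/216

Derivation:
Computing P^3 by repeated multiplication:
P^1 =
  1: [1/4, 1/3, 1/3, 1/12]
  2: [1/12, 7/12, 1/6, 1/6]
  3: [1/12, 1/4, 1/2, 1/6]
  4: [1/4, 7/12, 1/12, 1/12]
P^2 =
  1: [5/36, 59/144, 5/16, 5/36]
  2: [1/8, 73/144, 2/9, 7/48]
  3: [1/8, 19/48, 1/3, 7/48]
  4: [5/36, 71/144, 11/48, 5/36]
P^3 =
  1: [7/54, 4/9, 61/216, 31/216]
  2: [37/288, 413/864, 431/1728, 83/576]
  3: [37/288, 127/288, 55/192, 83/576]
  4: [7/54, 17/36, 55/216, 31/216]

(P^3)[4 -> 3] = 55/216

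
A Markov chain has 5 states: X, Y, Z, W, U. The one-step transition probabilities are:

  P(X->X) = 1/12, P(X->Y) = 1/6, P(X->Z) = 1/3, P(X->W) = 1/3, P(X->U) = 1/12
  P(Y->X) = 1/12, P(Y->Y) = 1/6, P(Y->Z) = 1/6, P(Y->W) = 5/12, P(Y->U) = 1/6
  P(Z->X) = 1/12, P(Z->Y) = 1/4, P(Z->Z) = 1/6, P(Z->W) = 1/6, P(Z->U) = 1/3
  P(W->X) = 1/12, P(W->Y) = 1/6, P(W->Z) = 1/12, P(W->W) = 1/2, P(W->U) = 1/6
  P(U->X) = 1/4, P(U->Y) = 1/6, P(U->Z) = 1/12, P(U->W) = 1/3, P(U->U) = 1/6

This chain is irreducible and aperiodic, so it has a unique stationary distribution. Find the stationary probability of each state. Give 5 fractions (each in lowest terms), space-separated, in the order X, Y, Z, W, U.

The stationary distribution satisfies pi = pi * P, i.e.:
  pi_X = 1/12*pi_X + 1/12*pi_Y + 1/12*pi_Z + 1/12*pi_W + 1/4*pi_U
  pi_Y = 1/6*pi_X + 1/6*pi_Y + 1/4*pi_Z + 1/6*pi_W + 1/6*pi_U
  pi_Z = 1/3*pi_X + 1/6*pi_Y + 1/6*pi_Z + 1/12*pi_W + 1/12*pi_U
  pi_W = 1/3*pi_X + 5/12*pi_Y + 1/6*pi_Z + 1/2*pi_W + 1/3*pi_U
  pi_U = 1/12*pi_X + 1/6*pi_Y + 1/3*pi_Z + 1/6*pi_W + 1/6*pi_U
with normalization: pi_X + pi_Y + pi_Z + pi_W + pi_U = 1.

Using the first 4 balance equations plus normalization, the linear system A*pi = b is:
  [-11/12, 1/12, 1/12, 1/12, 1/4] . pi = 0
  [1/6, -5/6, 1/4, 1/6, 1/6] . pi = 0
  [1/3, 1/6, -5/6, 1/12, 1/12] . pi = 0
  [1/3, 5/12, 1/6, -1/2, 1/3] . pi = 0
  [1, 1, 1, 1, 1] . pi = 1

Solving yields:
  pi_X = 1076/9491
  pi_Y = 1691/9491
  pi_Z = 1310/9491
  pi_W = 7407/18982
  pi_U = 3421/18982

Verification (pi * P):
  1076/9491*1/12 + 1691/9491*1/12 + 1310/9491*1/12 + 7407/18982*1/12 + 3421/18982*1/4 = 1076/9491 = pi_X  (ok)
  1076/9491*1/6 + 1691/9491*1/6 + 1310/9491*1/4 + 7407/18982*1/6 + 3421/18982*1/6 = 1691/9491 = pi_Y  (ok)
  1076/9491*1/3 + 1691/9491*1/6 + 1310/9491*1/6 + 7407/18982*1/12 + 3421/18982*1/12 = 1310/9491 = pi_Z  (ok)
  1076/9491*1/3 + 1691/9491*5/12 + 1310/9491*1/6 + 7407/18982*1/2 + 3421/18982*1/3 = 7407/18982 = pi_W  (ok)
  1076/9491*1/12 + 1691/9491*1/6 + 1310/9491*1/3 + 7407/18982*1/6 + 3421/18982*1/6 = 3421/18982 = pi_U  (ok)

Answer: 1076/9491 1691/9491 1310/9491 7407/18982 3421/18982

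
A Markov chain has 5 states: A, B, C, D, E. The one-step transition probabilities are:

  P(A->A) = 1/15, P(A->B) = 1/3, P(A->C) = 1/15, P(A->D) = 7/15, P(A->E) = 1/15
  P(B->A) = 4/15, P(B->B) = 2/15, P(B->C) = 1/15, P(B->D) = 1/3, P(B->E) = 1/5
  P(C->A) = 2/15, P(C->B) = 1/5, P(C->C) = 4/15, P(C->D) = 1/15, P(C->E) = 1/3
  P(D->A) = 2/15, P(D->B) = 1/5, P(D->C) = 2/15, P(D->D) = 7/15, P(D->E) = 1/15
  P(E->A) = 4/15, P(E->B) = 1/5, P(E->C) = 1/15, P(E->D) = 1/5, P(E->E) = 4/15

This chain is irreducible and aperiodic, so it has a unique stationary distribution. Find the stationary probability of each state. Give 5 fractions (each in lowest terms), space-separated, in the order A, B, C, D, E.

Answer: 1721/10090 2107/10090 1137/10090 1777/5045 1571/10090

Derivation:
The stationary distribution satisfies pi = pi * P, i.e.:
  pi_A = 1/15*pi_A + 4/15*pi_B + 2/15*pi_C + 2/15*pi_D + 4/15*pi_E
  pi_B = 1/3*pi_A + 2/15*pi_B + 1/5*pi_C + 1/5*pi_D + 1/5*pi_E
  pi_C = 1/15*pi_A + 1/15*pi_B + 4/15*pi_C + 2/15*pi_D + 1/15*pi_E
  pi_D = 7/15*pi_A + 1/3*pi_B + 1/15*pi_C + 7/15*pi_D + 1/5*pi_E
  pi_E = 1/15*pi_A + 1/5*pi_B + 1/3*pi_C + 1/15*pi_D + 4/15*pi_E
with normalization: pi_A + pi_B + pi_C + pi_D + pi_E = 1.

Using the first 4 balance equations plus normalization, the linear system A*pi = b is:
  [-14/15, 4/15, 2/15, 2/15, 4/15] . pi = 0
  [1/3, -13/15, 1/5, 1/5, 1/5] . pi = 0
  [1/15, 1/15, -11/15, 2/15, 1/15] . pi = 0
  [7/15, 1/3, 1/15, -8/15, 1/5] . pi = 0
  [1, 1, 1, 1, 1] . pi = 1

Solving yields:
  pi_A = 1721/10090
  pi_B = 2107/10090
  pi_C = 1137/10090
  pi_D = 1777/5045
  pi_E = 1571/10090

Verification (pi * P):
  1721/10090*1/15 + 2107/10090*4/15 + 1137/10090*2/15 + 1777/5045*2/15 + 1571/10090*4/15 = 1721/10090 = pi_A  (ok)
  1721/10090*1/3 + 2107/10090*2/15 + 1137/10090*1/5 + 1777/5045*1/5 + 1571/10090*1/5 = 2107/10090 = pi_B  (ok)
  1721/10090*1/15 + 2107/10090*1/15 + 1137/10090*4/15 + 1777/5045*2/15 + 1571/10090*1/15 = 1137/10090 = pi_C  (ok)
  1721/10090*7/15 + 2107/10090*1/3 + 1137/10090*1/15 + 1777/5045*7/15 + 1571/10090*1/5 = 1777/5045 = pi_D  (ok)
  1721/10090*1/15 + 2107/10090*1/5 + 1137/10090*1/3 + 1777/5045*1/15 + 1571/10090*4/15 = 1571/10090 = pi_E  (ok)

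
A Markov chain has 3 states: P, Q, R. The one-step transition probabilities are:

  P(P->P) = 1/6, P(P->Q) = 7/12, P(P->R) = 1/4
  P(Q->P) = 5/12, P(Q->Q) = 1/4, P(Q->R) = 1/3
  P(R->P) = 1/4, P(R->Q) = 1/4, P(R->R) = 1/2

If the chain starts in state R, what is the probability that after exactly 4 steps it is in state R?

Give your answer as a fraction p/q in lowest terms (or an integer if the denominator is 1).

Computing P^4 by repeated multiplication:
P^1 =
  P: [1/6, 7/12, 1/4]
  Q: [5/12, 1/4, 1/3]
  R: [1/4, 1/4, 1/2]
P^2 =
  P: [1/3, 11/36, 13/36]
  Q: [37/144, 7/18, 17/48]
  R: [13/48, 1/3, 19/48]
P^3 =
  P: [59/216, 13/36, 79/216]
  Q: [169/576, 145/432, 641/1728]
  R: [163/576, 49/144, 217/576]
P^4 =
  P: [745/2592, 221/648, 107/288]
  Q: [5837/20736, 601/1728, 7687/20736]
  R: [1957/6912, 595/1728, 2575/6912]

(P^4)[R -> R] = 2575/6912

Answer: 2575/6912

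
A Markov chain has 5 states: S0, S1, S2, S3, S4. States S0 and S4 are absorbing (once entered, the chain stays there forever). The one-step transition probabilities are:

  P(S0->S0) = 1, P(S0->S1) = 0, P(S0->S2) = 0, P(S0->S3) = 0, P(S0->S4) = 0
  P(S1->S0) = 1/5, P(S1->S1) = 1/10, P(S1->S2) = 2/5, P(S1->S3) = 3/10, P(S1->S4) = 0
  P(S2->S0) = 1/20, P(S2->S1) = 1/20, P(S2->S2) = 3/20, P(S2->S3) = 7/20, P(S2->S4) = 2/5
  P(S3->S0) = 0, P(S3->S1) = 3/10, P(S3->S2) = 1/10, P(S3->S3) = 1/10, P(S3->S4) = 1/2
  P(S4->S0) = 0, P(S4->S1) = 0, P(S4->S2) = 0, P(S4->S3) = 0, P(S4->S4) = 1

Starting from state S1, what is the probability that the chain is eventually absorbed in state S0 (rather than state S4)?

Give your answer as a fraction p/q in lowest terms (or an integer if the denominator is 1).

Let a_i = P(absorbed in S0 | start in state i).
Boundary conditions: a_S0 = 1, a_S4 = 0.
For each transient state i, a_i = sum_j P(i->j) * a_j:
  a_S1 = 1/5*a_S0 + 1/10*a_S1 + 2/5*a_S2 + 3/10*a_S3 + 0*a_S4
  a_S2 = 1/20*a_S0 + 1/20*a_S1 + 3/20*a_S2 + 7/20*a_S3 + 2/5*a_S4
  a_S3 = 0*a_S0 + 3/10*a_S1 + 1/10*a_S2 + 1/10*a_S3 + 1/2*a_S4

Substituting a_S0 = 1 and a_S4 = 0, rearrange to (I - Q) a = r where r[i] = P(i -> S0):
  [9/10, -2/5, -3/10] . (a_S1, a_S2, a_S3) = 1/5
  [-1/20, 17/20, -7/20] . (a_S1, a_S2, a_S3) = 1/20
  [-3/10, -1/10, 9/10] . (a_S1, a_S2, a_S3) = 0

Solving yields:
  a_S1 = 331/1038
  a_S2 = 22/173
  a_S3 = 125/1038

Starting state is S1, so the absorption probability is a_S1 = 331/1038.

Answer: 331/1038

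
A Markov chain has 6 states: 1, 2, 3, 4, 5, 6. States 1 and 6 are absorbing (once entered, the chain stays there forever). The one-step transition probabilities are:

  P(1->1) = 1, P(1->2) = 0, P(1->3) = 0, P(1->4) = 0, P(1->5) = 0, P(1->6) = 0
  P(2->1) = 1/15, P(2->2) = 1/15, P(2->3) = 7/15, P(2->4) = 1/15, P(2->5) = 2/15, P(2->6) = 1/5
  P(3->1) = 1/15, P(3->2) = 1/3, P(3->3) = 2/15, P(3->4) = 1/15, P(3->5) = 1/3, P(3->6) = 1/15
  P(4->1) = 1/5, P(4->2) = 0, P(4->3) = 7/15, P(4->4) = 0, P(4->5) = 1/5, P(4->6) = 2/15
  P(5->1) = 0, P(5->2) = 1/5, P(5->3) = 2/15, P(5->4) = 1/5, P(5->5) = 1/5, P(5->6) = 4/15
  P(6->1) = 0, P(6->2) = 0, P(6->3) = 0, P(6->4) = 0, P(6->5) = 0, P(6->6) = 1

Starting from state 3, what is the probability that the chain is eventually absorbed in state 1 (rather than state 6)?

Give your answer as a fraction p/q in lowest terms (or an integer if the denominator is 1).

Let a_i = P(absorbed in 1 | start in state i).
Boundary conditions: a_1 = 1, a_6 = 0.
For each transient state i, a_i = sum_j P(i->j) * a_j:
  a_2 = 1/15*a_1 + 1/15*a_2 + 7/15*a_3 + 1/15*a_4 + 2/15*a_5 + 1/5*a_6
  a_3 = 1/15*a_1 + 1/3*a_2 + 2/15*a_3 + 1/15*a_4 + 1/3*a_5 + 1/15*a_6
  a_4 = 1/5*a_1 + 0*a_2 + 7/15*a_3 + 0*a_4 + 1/5*a_5 + 2/15*a_6
  a_5 = 0*a_1 + 1/5*a_2 + 2/15*a_3 + 1/5*a_4 + 1/5*a_5 + 4/15*a_6

Substituting a_1 = 1 and a_6 = 0, rearrange to (I - Q) a = r where r[i] = P(i -> 1):
  [14/15, -7/15, -1/15, -2/15] . (a_2, a_3, a_4, a_5) = 1/15
  [-1/3, 13/15, -1/15, -1/3] . (a_2, a_3, a_4, a_5) = 1/15
  [0, -7/15, 1, -1/5] . (a_2, a_3, a_4, a_5) = 1/5
  [-1/5, -2/15, -1/5, 4/5] . (a_2, a_3, a_4, a_5) = 0

Solving yields:
  a_2 = 1506/5453
  a_3 = 1605/5453
  a_4 = 296/779
  a_5 = 166/779

Starting state is 3, so the absorption probability is a_3 = 1605/5453.

Answer: 1605/5453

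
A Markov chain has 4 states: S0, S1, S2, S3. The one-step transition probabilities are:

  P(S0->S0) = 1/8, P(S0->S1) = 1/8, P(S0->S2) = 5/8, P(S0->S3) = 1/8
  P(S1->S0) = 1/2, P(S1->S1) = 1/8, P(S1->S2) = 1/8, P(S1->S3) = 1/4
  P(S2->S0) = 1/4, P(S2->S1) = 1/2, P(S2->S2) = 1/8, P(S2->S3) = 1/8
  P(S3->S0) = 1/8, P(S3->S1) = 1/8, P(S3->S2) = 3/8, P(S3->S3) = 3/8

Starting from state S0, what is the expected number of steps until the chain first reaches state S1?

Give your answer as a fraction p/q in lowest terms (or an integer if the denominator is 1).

Answer: 48/13

Derivation:
Let h_i = expected steps to first reach S1 from state i.
Boundary: h_S1 = 0.
First-step equations for the other states:
  h_S0 = 1 + 1/8*h_S0 + 1/8*h_S1 + 5/8*h_S2 + 1/8*h_S3
  h_S2 = 1 + 1/4*h_S0 + 1/2*h_S1 + 1/8*h_S2 + 1/8*h_S3
  h_S3 = 1 + 1/8*h_S0 + 1/8*h_S1 + 3/8*h_S2 + 3/8*h_S3

Substituting h_S1 = 0 and rearranging gives the linear system (I - Q) h = 1:
  [7/8, -5/8, -1/8] . (h_S0, h_S2, h_S3) = 1
  [-1/4, 7/8, -1/8] . (h_S0, h_S2, h_S3) = 1
  [-1/8, -3/8, 5/8] . (h_S0, h_S2, h_S3) = 1

Solving yields:
  h_S0 = 48/13
  h_S2 = 36/13
  h_S3 = 4

Starting state is S0, so the expected hitting time is h_S0 = 48/13.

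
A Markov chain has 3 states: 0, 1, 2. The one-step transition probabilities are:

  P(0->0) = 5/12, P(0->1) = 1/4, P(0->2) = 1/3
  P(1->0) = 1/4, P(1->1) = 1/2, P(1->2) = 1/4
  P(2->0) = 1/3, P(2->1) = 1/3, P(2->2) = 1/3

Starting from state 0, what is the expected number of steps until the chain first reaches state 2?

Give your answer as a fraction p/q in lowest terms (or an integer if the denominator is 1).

Let h_i = expected steps to first reach 2 from state i.
Boundary: h_2 = 0.
First-step equations for the other states:
  h_0 = 1 + 5/12*h_0 + 1/4*h_1 + 1/3*h_2
  h_1 = 1 + 1/4*h_0 + 1/2*h_1 + 1/4*h_2

Substituting h_2 = 0 and rearranging gives the linear system (I - Q) h = 1:
  [7/12, -1/4] . (h_0, h_1) = 1
  [-1/4, 1/2] . (h_0, h_1) = 1

Solving yields:
  h_0 = 36/11
  h_1 = 40/11

Starting state is 0, so the expected hitting time is h_0 = 36/11.

Answer: 36/11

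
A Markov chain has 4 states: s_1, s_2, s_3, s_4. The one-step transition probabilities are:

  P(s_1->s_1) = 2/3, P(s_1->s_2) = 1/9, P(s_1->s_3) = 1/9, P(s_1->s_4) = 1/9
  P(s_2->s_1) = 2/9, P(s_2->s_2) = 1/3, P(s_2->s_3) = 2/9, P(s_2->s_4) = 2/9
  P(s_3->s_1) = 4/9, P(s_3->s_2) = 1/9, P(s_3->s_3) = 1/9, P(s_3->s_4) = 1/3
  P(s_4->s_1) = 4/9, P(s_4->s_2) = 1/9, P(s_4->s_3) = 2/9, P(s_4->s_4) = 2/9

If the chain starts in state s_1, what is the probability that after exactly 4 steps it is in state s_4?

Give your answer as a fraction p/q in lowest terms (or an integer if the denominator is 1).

Computing P^4 by repeated multiplication:
P^1 =
  s_1: [2/3, 1/9, 1/9, 1/9]
  s_2: [2/9, 1/3, 2/9, 2/9]
  s_3: [4/9, 1/9, 1/9, 1/3]
  s_4: [4/9, 1/9, 2/9, 2/9]
P^2 =
  s_1: [46/81, 11/81, 11/81, 13/81]
  s_2: [34/81, 5/27, 14/81, 2/9]
  s_3: [14/27, 11/81, 13/81, 5/27]
  s_4: [14/27, 11/81, 4/27, 16/81]
P^3 =
  s_1: [394/729, 103/729, 35/243, 127/729]
  s_2: [362/729, 37/243, 38/243, 142/729]
  s_3: [386/729, 103/729, 107/729, 133/729]
  s_4: [386/729, 103/729, 4/27, 44/243]
P^4 =
  s_1: [1166/2187, 935/6561, 959/6561, 1169/6561]
  s_2: [3418/6561, 317/2187, 982/6561, 1210/6561]
  s_3: [3482/6561, 935/6561, 965/6561, 131/729]
  s_4: [3482/6561, 935/6561, 964/6561, 1180/6561]

(P^4)[s_1 -> s_4] = 1169/6561

Answer: 1169/6561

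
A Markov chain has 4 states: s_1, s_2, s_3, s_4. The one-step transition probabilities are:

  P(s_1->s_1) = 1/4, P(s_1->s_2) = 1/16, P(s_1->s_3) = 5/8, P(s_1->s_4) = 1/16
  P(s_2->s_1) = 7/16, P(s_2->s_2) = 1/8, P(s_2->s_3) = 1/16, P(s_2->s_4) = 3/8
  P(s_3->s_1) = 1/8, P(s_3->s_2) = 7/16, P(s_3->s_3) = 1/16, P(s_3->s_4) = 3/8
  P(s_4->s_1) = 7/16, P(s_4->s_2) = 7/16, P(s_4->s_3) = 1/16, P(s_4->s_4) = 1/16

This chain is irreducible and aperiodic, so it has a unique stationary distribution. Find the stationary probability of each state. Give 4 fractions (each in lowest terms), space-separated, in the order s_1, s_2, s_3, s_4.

Answer: 107/349 1801/7329 82/349 1559/7329

Derivation:
The stationary distribution satisfies pi = pi * P, i.e.:
  pi_s_1 = 1/4*pi_s_1 + 7/16*pi_s_2 + 1/8*pi_s_3 + 7/16*pi_s_4
  pi_s_2 = 1/16*pi_s_1 + 1/8*pi_s_2 + 7/16*pi_s_3 + 7/16*pi_s_4
  pi_s_3 = 5/8*pi_s_1 + 1/16*pi_s_2 + 1/16*pi_s_3 + 1/16*pi_s_4
  pi_s_4 = 1/16*pi_s_1 + 3/8*pi_s_2 + 3/8*pi_s_3 + 1/16*pi_s_4
with normalization: pi_s_1 + pi_s_2 + pi_s_3 + pi_s_4 = 1.

Using the first 3 balance equations plus normalization, the linear system A*pi = b is:
  [-3/4, 7/16, 1/8, 7/16] . pi = 0
  [1/16, -7/8, 7/16, 7/16] . pi = 0
  [5/8, 1/16, -15/16, 1/16] . pi = 0
  [1, 1, 1, 1] . pi = 1

Solving yields:
  pi_s_1 = 107/349
  pi_s_2 = 1801/7329
  pi_s_3 = 82/349
  pi_s_4 = 1559/7329

Verification (pi * P):
  107/349*1/4 + 1801/7329*7/16 + 82/349*1/8 + 1559/7329*7/16 = 107/349 = pi_s_1  (ok)
  107/349*1/16 + 1801/7329*1/8 + 82/349*7/16 + 1559/7329*7/16 = 1801/7329 = pi_s_2  (ok)
  107/349*5/8 + 1801/7329*1/16 + 82/349*1/16 + 1559/7329*1/16 = 82/349 = pi_s_3  (ok)
  107/349*1/16 + 1801/7329*3/8 + 82/349*3/8 + 1559/7329*1/16 = 1559/7329 = pi_s_4  (ok)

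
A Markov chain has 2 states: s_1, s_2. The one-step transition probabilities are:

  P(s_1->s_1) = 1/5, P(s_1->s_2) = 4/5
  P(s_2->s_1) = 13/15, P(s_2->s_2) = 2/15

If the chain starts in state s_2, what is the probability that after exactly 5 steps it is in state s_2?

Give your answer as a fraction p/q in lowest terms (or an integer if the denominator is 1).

Answer: 100/243

Derivation:
Computing P^5 by repeated multiplication:
P^1 =
  s_1: [1/5, 4/5]
  s_2: [13/15, 2/15]
P^2 =
  s_1: [11/15, 4/15]
  s_2: [13/45, 32/45]
P^3 =
  s_1: [17/45, 28/45]
  s_2: [91/135, 44/135]
P^4 =
  s_1: [83/135, 52/135]
  s_2: [169/405, 236/405]
P^5 =
  s_1: [37/81, 44/81]
  s_2: [143/243, 100/243]

(P^5)[s_2 -> s_2] = 100/243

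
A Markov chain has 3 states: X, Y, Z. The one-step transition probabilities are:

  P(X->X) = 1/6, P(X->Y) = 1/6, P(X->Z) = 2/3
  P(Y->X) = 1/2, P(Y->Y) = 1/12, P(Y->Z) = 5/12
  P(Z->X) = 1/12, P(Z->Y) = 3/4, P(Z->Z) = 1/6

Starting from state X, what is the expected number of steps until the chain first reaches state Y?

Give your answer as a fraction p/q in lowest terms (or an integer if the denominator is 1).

Let h_i = expected steps to first reach Y from state i.
Boundary: h_Y = 0.
First-step equations for the other states:
  h_X = 1 + 1/6*h_X + 1/6*h_Y + 2/3*h_Z
  h_Z = 1 + 1/12*h_X + 3/4*h_Y + 1/6*h_Z

Substituting h_Y = 0 and rearranging gives the linear system (I - Q) h = 1:
  [5/6, -2/3] . (h_X, h_Z) = 1
  [-1/12, 5/6] . (h_X, h_Z) = 1

Solving yields:
  h_X = 54/23
  h_Z = 33/23

Starting state is X, so the expected hitting time is h_X = 54/23.

Answer: 54/23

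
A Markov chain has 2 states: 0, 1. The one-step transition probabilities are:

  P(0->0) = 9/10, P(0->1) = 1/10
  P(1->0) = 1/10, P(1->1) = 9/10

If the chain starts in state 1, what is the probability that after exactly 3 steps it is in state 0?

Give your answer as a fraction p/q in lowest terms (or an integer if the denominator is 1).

Answer: 61/250

Derivation:
Computing P^3 by repeated multiplication:
P^1 =
  0: [9/10, 1/10]
  1: [1/10, 9/10]
P^2 =
  0: [41/50, 9/50]
  1: [9/50, 41/50]
P^3 =
  0: [189/250, 61/250]
  1: [61/250, 189/250]

(P^3)[1 -> 0] = 61/250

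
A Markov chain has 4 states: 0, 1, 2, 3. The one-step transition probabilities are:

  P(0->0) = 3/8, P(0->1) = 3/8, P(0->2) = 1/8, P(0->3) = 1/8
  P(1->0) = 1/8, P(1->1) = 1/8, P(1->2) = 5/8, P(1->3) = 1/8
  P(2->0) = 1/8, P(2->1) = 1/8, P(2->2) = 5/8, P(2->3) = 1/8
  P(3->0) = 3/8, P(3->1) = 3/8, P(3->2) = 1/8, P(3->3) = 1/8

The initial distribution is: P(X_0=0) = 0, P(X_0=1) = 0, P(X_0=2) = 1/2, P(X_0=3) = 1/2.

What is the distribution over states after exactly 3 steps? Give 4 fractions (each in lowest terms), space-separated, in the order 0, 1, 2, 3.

Answer: 27/128 27/128 29/64 1/8

Derivation:
Propagating the distribution step by step (d_{t+1} = d_t * P):
d_0 = (0=0, 1=0, 2=1/2, 3=1/2)
  d_1[0] = 0*3/8 + 0*1/8 + 1/2*1/8 + 1/2*3/8 = 1/4
  d_1[1] = 0*3/8 + 0*1/8 + 1/2*1/8 + 1/2*3/8 = 1/4
  d_1[2] = 0*1/8 + 0*5/8 + 1/2*5/8 + 1/2*1/8 = 3/8
  d_1[3] = 0*1/8 + 0*1/8 + 1/2*1/8 + 1/2*1/8 = 1/8
d_1 = (0=1/4, 1=1/4, 2=3/8, 3=1/8)
  d_2[0] = 1/4*3/8 + 1/4*1/8 + 3/8*1/8 + 1/8*3/8 = 7/32
  d_2[1] = 1/4*3/8 + 1/4*1/8 + 3/8*1/8 + 1/8*3/8 = 7/32
  d_2[2] = 1/4*1/8 + 1/4*5/8 + 3/8*5/8 + 1/8*1/8 = 7/16
  d_2[3] = 1/4*1/8 + 1/4*1/8 + 3/8*1/8 + 1/8*1/8 = 1/8
d_2 = (0=7/32, 1=7/32, 2=7/16, 3=1/8)
  d_3[0] = 7/32*3/8 + 7/32*1/8 + 7/16*1/8 + 1/8*3/8 = 27/128
  d_3[1] = 7/32*3/8 + 7/32*1/8 + 7/16*1/8 + 1/8*3/8 = 27/128
  d_3[2] = 7/32*1/8 + 7/32*5/8 + 7/16*5/8 + 1/8*1/8 = 29/64
  d_3[3] = 7/32*1/8 + 7/32*1/8 + 7/16*1/8 + 1/8*1/8 = 1/8
d_3 = (0=27/128, 1=27/128, 2=29/64, 3=1/8)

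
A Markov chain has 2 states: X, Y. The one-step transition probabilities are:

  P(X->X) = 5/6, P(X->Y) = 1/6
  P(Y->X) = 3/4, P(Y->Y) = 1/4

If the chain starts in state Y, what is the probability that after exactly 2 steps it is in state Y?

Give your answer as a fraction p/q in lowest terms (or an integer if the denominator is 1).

Computing P^2 by repeated multiplication:
P^1 =
  X: [5/6, 1/6]
  Y: [3/4, 1/4]
P^2 =
  X: [59/72, 13/72]
  Y: [13/16, 3/16]

(P^2)[Y -> Y] = 3/16

Answer: 3/16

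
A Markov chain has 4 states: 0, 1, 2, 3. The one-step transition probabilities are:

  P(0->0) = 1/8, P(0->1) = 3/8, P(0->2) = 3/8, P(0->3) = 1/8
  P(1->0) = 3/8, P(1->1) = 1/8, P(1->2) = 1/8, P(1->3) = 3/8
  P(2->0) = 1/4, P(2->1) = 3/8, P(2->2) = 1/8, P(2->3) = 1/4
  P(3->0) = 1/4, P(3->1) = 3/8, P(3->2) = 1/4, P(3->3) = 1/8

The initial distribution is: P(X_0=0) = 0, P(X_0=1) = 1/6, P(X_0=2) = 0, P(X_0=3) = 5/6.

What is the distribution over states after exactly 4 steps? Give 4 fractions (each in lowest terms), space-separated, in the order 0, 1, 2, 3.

Answer: 2097/8192 115/384 1331/6144 1867/8192

Derivation:
Propagating the distribution step by step (d_{t+1} = d_t * P):
d_0 = (0=0, 1=1/6, 2=0, 3=5/6)
  d_1[0] = 0*1/8 + 1/6*3/8 + 0*1/4 + 5/6*1/4 = 13/48
  d_1[1] = 0*3/8 + 1/6*1/8 + 0*3/8 + 5/6*3/8 = 1/3
  d_1[2] = 0*3/8 + 1/6*1/8 + 0*1/8 + 5/6*1/4 = 11/48
  d_1[3] = 0*1/8 + 1/6*3/8 + 0*1/4 + 5/6*1/8 = 1/6
d_1 = (0=13/48, 1=1/3, 2=11/48, 3=1/6)
  d_2[0] = 13/48*1/8 + 1/3*3/8 + 11/48*1/4 + 1/6*1/4 = 33/128
  d_2[1] = 13/48*3/8 + 1/3*1/8 + 11/48*3/8 + 1/6*3/8 = 7/24
  d_2[2] = 13/48*3/8 + 1/3*1/8 + 11/48*1/8 + 1/6*1/4 = 41/192
  d_2[3] = 13/48*1/8 + 1/3*3/8 + 11/48*1/4 + 1/6*1/8 = 91/384
d_2 = (0=33/128, 1=7/24, 2=41/192, 3=91/384)
  d_3[0] = 33/128*1/8 + 7/24*3/8 + 41/192*1/4 + 91/384*1/4 = 781/3072
  d_3[1] = 33/128*3/8 + 7/24*1/8 + 41/192*3/8 + 91/384*3/8 = 29/96
  d_3[2] = 33/128*3/8 + 7/24*1/8 + 41/192*1/8 + 91/384*1/4 = 673/3072
  d_3[3] = 33/128*1/8 + 7/24*3/8 + 41/192*1/4 + 91/384*1/8 = 115/512
d_3 = (0=781/3072, 1=29/96, 2=673/3072, 3=115/512)
  d_4[0] = 781/3072*1/8 + 29/96*3/8 + 673/3072*1/4 + 115/512*1/4 = 2097/8192
  d_4[1] = 781/3072*3/8 + 29/96*1/8 + 673/3072*3/8 + 115/512*3/8 = 115/384
  d_4[2] = 781/3072*3/8 + 29/96*1/8 + 673/3072*1/8 + 115/512*1/4 = 1331/6144
  d_4[3] = 781/3072*1/8 + 29/96*3/8 + 673/3072*1/4 + 115/512*1/8 = 1867/8192
d_4 = (0=2097/8192, 1=115/384, 2=1331/6144, 3=1867/8192)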